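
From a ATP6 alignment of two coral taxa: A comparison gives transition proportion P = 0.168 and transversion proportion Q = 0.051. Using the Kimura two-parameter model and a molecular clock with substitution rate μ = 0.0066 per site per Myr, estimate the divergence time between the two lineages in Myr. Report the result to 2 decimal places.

20.58

Under the Kimura two-parameter model, d = −½ ln(1 − 2P − Q) − ¼ ln(1 − 2Q).
1 − 2P − Q = 0.613, giving −½ ln(0.613) = 0.244695.
1 − 2Q = 0.898, giving −¼ ln(0.898) = 0.026896.
d = 0.244695 + 0.026896 = 0.271591.
Under a molecular clock d = 2μt, so t = d/(2μ) = 0.271591 / (2 × 0.0066) = 20.58 Myr.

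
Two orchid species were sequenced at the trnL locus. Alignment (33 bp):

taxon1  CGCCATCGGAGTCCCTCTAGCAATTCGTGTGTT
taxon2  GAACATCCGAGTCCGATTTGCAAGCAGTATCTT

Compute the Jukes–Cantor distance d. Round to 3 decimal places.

The sequences differ at 13 of 33 sites, so p = 13/33 ≈ 0.393939.
d = −(3/4) ln(1 − 4p/3) = −0.75 ln(1 − 0.525252) = −0.75 ln(0.474748)
  = −0.75 × (-0.744971) = 0.558728 substitutions/site.

0.559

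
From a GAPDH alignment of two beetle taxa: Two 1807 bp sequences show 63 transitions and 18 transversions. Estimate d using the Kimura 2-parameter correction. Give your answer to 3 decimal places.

P = 63/1807 ≈ 0.034864 and Q = 18/1807 ≈ 0.009961.
Under the Kimura two-parameter model, d = −½ ln(1 − 2P − Q) − ¼ ln(1 − 2Q).
1 − 2P − Q = 0.920311, giving −½ ln(0.920311) = 0.041522.
1 − 2Q = 0.980078, giving −¼ ln(0.980078) = 0.005031.
d = 0.041522 + 0.005031 = 0.046553.

0.047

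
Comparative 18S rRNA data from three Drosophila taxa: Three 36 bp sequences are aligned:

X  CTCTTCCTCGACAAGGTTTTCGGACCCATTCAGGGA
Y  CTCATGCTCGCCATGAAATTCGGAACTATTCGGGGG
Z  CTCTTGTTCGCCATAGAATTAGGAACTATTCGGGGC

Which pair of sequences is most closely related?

Y and Z

X–Y: 11/36 differ, p = 0.306, d = 0.392.
X–Z: 12/36 differ, p = 0.333, d = 0.441.
Y–Z: 6/36 differ, p = 0.167, d = 0.188.
The smallest distance is between Y and Z.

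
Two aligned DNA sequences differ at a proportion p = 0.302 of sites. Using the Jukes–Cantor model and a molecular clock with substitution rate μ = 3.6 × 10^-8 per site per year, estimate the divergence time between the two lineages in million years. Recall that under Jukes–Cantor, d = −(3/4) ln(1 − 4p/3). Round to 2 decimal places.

5.37

d = −(3/4) ln(1 − 4p/3) = −0.75 ln(1 − 0.402667) = −0.75 ln(0.597333)
  = −0.75 × (-0.515281) = 0.386461 substitutions/site.
Under a molecular clock d = 2μt, so t = d/(2μ) = 0.386461 / (2 × 3.6 × 10^-8) = 5.37 million years.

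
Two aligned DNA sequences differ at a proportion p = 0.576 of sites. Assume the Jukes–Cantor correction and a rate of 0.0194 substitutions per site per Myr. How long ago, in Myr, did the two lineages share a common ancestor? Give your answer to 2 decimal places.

d = −(3/4) ln(1 − 4p/3) = −0.75 ln(1 − 0.768) = −0.75 ln(0.232)
  = −0.75 × (-1.461018) = 1.095764 substitutions/site.
Under a molecular clock d = 2μt, so t = d/(2μ) = 1.095764 / (2 × 0.0194) = 28.24 Myr.

28.24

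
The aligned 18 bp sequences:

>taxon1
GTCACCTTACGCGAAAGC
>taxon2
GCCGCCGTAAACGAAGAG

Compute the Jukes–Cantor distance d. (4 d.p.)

0.6735

The sequences differ at 8 of 18 sites (2, 4, 7, 10, 11, 16, 17, 18), so p = 8/18 ≈ 0.444444.
d = −(3/4) ln(1 − 4p/3) = −0.75 ln(1 − 0.592592) = −0.75 ln(0.407408)
  = −0.75 × (-0.897940) = 0.673455 substitutions/site.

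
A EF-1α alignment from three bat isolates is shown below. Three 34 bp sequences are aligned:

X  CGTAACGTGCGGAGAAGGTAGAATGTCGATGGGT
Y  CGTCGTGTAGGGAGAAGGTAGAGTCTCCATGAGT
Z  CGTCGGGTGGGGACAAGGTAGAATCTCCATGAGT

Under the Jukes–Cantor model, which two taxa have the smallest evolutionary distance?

X–Y: 9/34 differ, p = 0.265, d = 0.326.
X–Z: 8/34 differ, p = 0.235, d = 0.282.
Y–Z: 4/34 differ, p = 0.118, d = 0.128.
The smallest distance is between Y and Z.

Y and Z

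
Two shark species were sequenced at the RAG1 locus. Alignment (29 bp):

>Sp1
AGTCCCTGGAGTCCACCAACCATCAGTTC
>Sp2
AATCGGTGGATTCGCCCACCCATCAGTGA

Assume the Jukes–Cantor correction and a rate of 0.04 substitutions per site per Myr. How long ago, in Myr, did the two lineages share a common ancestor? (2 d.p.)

5.01

The sequences differ at 9 of 29 sites (2, 5, 6, 11, 14, 15, 19, 28, 29), so p = 9/29 ≈ 0.310345.
d = −(3/4) ln(1 − 4p/3) = −0.75 ln(1 − 0.413793) = −0.75 ln(0.586207)
  = −0.75 × (-0.534082) = 0.400562 substitutions/site.
Under a molecular clock d = 2μt, so t = d/(2μ) = 0.400562 / (2 × 0.04) = 5.01 Myr.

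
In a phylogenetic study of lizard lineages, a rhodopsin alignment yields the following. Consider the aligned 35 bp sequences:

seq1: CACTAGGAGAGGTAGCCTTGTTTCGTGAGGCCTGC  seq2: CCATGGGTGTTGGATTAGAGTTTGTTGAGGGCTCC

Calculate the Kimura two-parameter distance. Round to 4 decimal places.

0.7634

Of 35 sites, 2 differences are transitions and 14 are transversions, so P = 2/35 ≈ 0.057143 and Q = 14/35 = 0.4.
Under the Kimura two-parameter model, d = −½ ln(1 − 2P − Q) − ¼ ln(1 − 2Q).
1 − 2P − Q = 0.485714, giving −½ ln(0.485714) = 0.361068.
1 − 2Q = 0.2, giving −¼ ln(0.2) = 0.402359.
d = 0.361068 + 0.402359 = 0.763427.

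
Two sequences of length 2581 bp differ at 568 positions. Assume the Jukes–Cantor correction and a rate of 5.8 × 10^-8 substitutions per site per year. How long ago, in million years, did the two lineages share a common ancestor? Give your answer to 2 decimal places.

p = 568/2581 ≈ 0.22007.
d = −(3/4) ln(1 − 4p/3) = −0.75 ln(1 − 0.293427) = −0.75 ln(0.706573)
  = −0.75 × (-0.347329) = 0.260497 substitutions/site.
Under a molecular clock d = 2μt, so t = d/(2μ) = 0.260497 / (2 × 5.8 × 10^-8) = 2.25 million years.

2.25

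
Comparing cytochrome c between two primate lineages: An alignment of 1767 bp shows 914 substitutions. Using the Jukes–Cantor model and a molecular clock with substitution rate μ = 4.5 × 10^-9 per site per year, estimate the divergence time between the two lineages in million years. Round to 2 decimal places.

p = 914/1767 ≈ 0.517261.
d = −(3/4) ln(1 − 4p/3) = −0.75 ln(1 − 0.689681) = −0.75 ln(0.310319)
  = −0.75 × (-1.170154) = 0.877616 substitutions/site.
Under a molecular clock d = 2μt, so t = d/(2μ) = 0.877616 / (2 × 4.5 × 10^-9) = 97.51 million years.

97.51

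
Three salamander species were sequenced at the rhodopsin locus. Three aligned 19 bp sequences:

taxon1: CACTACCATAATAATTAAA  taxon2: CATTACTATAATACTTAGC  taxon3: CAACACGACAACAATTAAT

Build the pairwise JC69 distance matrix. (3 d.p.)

taxon1–taxon2: 5/19 sites differ → p ≈ 0.263158, d = −0.75 ln(1 − 0.350877) = 0.324100 ≈ 0.324.
taxon1–taxon3: 6/19 sites differ → p ≈ 0.315789, d = −0.75 ln(1 − 0.421052) = 0.409907 ≈ 0.410.
taxon2–taxon3: 8/19 sites differ → p ≈ 0.421053, d = −0.75 ln(1 − 0.561404) = 0.618132 ≈ 0.618.

d(taxon1,taxon2) = 0.324, d(taxon1,taxon3) = 0.410, d(taxon2,taxon3) = 0.618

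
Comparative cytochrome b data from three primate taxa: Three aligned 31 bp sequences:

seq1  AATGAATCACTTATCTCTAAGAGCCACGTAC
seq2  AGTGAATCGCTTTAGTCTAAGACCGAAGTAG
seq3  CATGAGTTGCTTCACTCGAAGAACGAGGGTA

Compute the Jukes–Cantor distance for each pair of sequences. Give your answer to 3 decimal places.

d(seq1,seq2) = 0.367, d(seq1,seq3) = 0.614, d(seq2,seq3) = 0.544

seq1–seq2: 9/31 sites differ → p ≈ 0.290323, d = −0.75 ln(1 − 0.387097) = 0.367161 ≈ 0.367.
seq1–seq3: 13/31 sites differ → p ≈ 0.419355, d = −0.75 ln(1 − 0.55914) = 0.614271 ≈ 0.614.
seq2–seq3: 12/31 sites differ → p ≈ 0.387097, d = −0.75 ln(1 − 0.516129) = 0.544453 ≈ 0.544.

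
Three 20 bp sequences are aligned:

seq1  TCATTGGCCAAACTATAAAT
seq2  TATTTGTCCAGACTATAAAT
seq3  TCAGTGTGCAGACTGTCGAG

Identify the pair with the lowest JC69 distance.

seq1 and seq2

seq1–seq2: 4/20 differ, p = 0.200, d = 0.233.
seq1–seq3: 8/20 differ, p = 0.400, d = 0.572.
seq2–seq3: 8/20 differ, p = 0.400, d = 0.572.
The smallest distance is between seq1 and seq2.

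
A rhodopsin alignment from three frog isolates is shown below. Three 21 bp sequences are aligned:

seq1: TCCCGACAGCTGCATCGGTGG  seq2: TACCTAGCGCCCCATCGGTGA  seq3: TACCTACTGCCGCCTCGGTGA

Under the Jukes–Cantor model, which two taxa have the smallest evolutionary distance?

seq1–seq2: 7/21 differ, p = 0.333, d = 0.441.
seq1–seq3: 6/21 differ, p = 0.286, d = 0.360.
seq2–seq3: 4/21 differ, p = 0.190, d = 0.220.
The smallest distance is between seq2 and seq3.

seq2 and seq3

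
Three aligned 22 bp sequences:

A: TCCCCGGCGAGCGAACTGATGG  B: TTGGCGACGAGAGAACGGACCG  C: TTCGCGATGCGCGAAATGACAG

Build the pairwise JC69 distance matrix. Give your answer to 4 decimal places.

A–B: 8/22 sites differ → p ≈ 0.363636, d = −0.75 ln(1 − 0.484848) = 0.497470 ≈ 0.4975.
A–C: 8/22 sites differ → p ≈ 0.363636, d = −0.75 ln(1 − 0.484848) = 0.497470 ≈ 0.4975.
B–C: 7/22 sites differ → p ≈ 0.318182, d = −0.75 ln(1 − 0.424243) = 0.414052 ≈ 0.4141.

d(A,B) = 0.4975, d(A,C) = 0.4975, d(B,C) = 0.4141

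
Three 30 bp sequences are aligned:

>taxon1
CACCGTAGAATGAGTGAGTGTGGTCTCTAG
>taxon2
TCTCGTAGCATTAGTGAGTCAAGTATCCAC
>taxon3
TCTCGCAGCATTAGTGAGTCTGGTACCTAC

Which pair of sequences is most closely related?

taxon1–taxon2: 11/30 differ, p = 0.367, d = 0.503.
taxon1–taxon3: 10/30 differ, p = 0.333, d = 0.441.
taxon2–taxon3: 5/30 differ, p = 0.167, d = 0.188.
The smallest distance is between taxon2 and taxon3.

taxon2 and taxon3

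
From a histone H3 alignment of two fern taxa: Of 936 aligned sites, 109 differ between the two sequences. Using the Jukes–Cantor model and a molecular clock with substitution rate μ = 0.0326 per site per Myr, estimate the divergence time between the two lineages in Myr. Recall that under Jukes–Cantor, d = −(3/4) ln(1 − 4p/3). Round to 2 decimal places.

p = 109/936 ≈ 0.116453.
d = −(3/4) ln(1 − 4p/3) = −0.75 ln(1 − 0.155271) = −0.75 ln(0.844729)
  = −0.75 × (-0.168739) = 0.126554 substitutions/site.
Under a molecular clock d = 2μt, so t = d/(2μ) = 0.126554 / (2 × 0.0326) = 1.94 Myr.

1.94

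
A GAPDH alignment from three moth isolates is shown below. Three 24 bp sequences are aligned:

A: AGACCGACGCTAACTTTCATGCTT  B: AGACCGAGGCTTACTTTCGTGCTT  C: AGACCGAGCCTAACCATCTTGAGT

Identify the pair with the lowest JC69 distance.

A and B

A–B: 3/24 differ, p = 0.125, d = 0.137.
A–C: 7/24 differ, p = 0.292, d = 0.369.
B–C: 7/24 differ, p = 0.292, d = 0.369.
The smallest distance is between A and B.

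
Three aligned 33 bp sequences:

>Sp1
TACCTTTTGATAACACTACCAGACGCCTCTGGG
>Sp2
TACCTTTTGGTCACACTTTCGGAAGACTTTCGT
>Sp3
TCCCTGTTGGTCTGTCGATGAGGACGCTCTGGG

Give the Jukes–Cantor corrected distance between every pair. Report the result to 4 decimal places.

d(Sp1,Sp2) = 0.3882, d(Sp1,Sp3) = 0.6254, d(Sp2,Sp3) = 0.6987

Sp1–Sp2: 10/33 sites differ → p ≈ 0.30303, d = −0.75 ln(1 − 0.40404) = 0.388186 ≈ 0.3882.
Sp1–Sp3: 14/33 sites differ → p ≈ 0.424242, d = −0.75 ln(1 − 0.565656) = 0.625439 ≈ 0.6254.
Sp2–Sp3: 15/33 sites differ → p ≈ 0.454545, d = −0.75 ln(1 − 0.60606) = 0.698667 ≈ 0.6987.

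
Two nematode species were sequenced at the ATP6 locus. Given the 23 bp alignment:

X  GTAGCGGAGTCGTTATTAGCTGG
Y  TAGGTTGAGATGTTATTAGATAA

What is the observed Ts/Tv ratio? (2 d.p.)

Transitions are A↔G and C↔T; transversions are all other mismatches.
Transitions: 5. Transversions: 5.
R = 5/5 = 1.00.

1.00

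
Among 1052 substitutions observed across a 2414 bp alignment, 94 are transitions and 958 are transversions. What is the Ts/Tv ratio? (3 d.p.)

R = 94/958 = 0.098121… ≈ 0.098 (to 3 d.p.).

0.098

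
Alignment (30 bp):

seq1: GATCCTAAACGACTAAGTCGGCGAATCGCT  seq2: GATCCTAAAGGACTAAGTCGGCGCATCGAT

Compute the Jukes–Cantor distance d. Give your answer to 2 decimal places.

The sequences differ at 3 of 30 sites (10, 24, 29), so p = 3/30 = 0.1.
d = −(3/4) ln(1 − 4p/3) = −0.75 ln(1 − 0.133333) = −0.75 ln(0.866667)
  = −0.75 × (-0.143100) = 0.107325 substitutions/site.

0.11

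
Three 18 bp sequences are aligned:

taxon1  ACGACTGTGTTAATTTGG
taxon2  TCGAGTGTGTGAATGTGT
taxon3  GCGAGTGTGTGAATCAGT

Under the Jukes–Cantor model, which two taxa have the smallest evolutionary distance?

taxon1–taxon2: 5/18 differ, p = 0.278, d = 0.347.
taxon1–taxon3: 6/18 differ, p = 0.333, d = 0.441.
taxon2–taxon3: 3/18 differ, p = 0.167, d = 0.188.
The smallest distance is between taxon2 and taxon3.

taxon2 and taxon3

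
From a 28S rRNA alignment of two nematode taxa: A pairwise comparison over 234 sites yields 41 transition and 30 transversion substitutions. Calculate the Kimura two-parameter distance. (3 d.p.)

0.400

P = 41/234 ≈ 0.175214 and Q = 30/234 ≈ 0.128205.
Under the Kimura two-parameter model, d = −½ ln(1 − 2P − Q) − ¼ ln(1 − 2Q).
1 − 2P − Q = 0.521367, giving −½ ln(0.521367) = 0.325651.
1 − 2Q = 0.74359, giving −¼ ln(0.74359) = 0.074066.
d = 0.325651 + 0.074066 = 0.399717.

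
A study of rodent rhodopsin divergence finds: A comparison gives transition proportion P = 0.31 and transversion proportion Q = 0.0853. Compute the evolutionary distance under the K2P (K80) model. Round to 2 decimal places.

Under the Kimura two-parameter model, d = −½ ln(1 − 2P − Q) − ¼ ln(1 − 2Q).
1 − 2P − Q = 0.2947, giving −½ ln(0.2947) = 0.610899.
1 − 2Q = 0.8294, giving −¼ ln(0.8294) = 0.046763.
d = 0.610899 + 0.046763 = 0.657662.

0.66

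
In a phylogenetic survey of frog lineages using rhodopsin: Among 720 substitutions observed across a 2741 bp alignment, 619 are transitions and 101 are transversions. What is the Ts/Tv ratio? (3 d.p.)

6.129

R = 619/101 = 6.128712… ≈ 6.129 (to 3 d.p.).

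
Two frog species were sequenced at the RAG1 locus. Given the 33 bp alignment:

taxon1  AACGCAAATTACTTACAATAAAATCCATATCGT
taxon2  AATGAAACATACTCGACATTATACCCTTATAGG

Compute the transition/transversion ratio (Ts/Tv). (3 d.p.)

0.400

Transitions are A↔G and C↔T; transversions are all other mismatches.
Transitions: 4. Transversions: 10.
R = 4/10 = 0.400.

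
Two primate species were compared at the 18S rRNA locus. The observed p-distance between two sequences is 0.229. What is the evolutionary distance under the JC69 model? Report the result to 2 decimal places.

0.27

d = −(3/4) ln(1 − 4p/3) = −0.75 ln(1 − 0.305333) = −0.75 ln(0.694667)
  = −0.75 × (-0.364323) = 0.273242 substitutions/site.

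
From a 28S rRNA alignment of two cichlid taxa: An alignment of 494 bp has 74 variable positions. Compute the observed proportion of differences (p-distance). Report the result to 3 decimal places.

p = 74/494 = 0.149797… ≈ 0.150 (to 3 d.p.).

0.150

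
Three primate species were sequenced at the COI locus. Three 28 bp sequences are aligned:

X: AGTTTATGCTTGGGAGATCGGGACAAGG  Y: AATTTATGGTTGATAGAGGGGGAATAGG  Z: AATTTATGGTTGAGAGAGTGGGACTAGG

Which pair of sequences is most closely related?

Y and Z

X–Y: 8/28 differ, p = 0.286, d = 0.360.
X–Z: 6/28 differ, p = 0.214, d = 0.252.
Y–Z: 3/28 differ, p = 0.107, d = 0.116.
The smallest distance is between Y and Z.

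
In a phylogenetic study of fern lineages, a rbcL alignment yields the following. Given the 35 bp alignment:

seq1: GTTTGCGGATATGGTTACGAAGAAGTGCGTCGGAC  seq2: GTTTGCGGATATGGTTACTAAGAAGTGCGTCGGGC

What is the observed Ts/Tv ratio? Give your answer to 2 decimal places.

1.00

Transitions are A↔G and C↔T; transversions are all other mismatches.
Transitions: 1. Transversions: 1.
R = 1/1 = 1.00.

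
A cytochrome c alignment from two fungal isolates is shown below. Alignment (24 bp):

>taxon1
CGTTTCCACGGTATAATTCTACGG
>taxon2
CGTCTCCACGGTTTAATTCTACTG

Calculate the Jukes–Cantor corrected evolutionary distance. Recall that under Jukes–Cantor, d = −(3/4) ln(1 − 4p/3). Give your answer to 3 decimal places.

0.137

The sequences differ at 3 of 24 sites (4, 13, 23), so p = 3/24 = 0.125.
d = −(3/4) ln(1 − 4p/3) = −0.75 ln(1 − 0.166667) = −0.75 ln(0.833333)
  = −0.75 × (-0.182322) = 0.136742 substitutions/site.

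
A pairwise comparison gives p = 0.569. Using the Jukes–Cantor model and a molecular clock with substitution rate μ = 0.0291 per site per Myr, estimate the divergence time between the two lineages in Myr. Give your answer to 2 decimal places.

18.32

d = −(3/4) ln(1 − 4p/3) = −0.75 ln(1 − 0.758667) = −0.75 ln(0.241333)
  = −0.75 × (-1.421578) = 1.066184 substitutions/site.
Under a molecular clock d = 2μt, so t = d/(2μ) = 1.066184 / (2 × 0.0291) = 18.32 Myr.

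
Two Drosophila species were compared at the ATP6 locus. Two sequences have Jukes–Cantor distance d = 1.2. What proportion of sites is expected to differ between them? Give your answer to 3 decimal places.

p = (3/4)(1 − e^(−4d/3)) = 0.75 × (1 − e^(-1.6)) = 0.75 × (1 − 0.201897) = 0.598577.

0.599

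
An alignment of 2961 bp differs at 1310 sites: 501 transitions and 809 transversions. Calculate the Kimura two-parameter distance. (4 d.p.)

0.6705

P = 501/2961 ≈ 0.1692 and Q = 809/2961 ≈ 0.273219.
Under the Kimura two-parameter model, d = −½ ln(1 − 2P − Q) − ¼ ln(1 − 2Q).
1 − 2P − Q = 0.388381, giving −½ ln(0.388381) = 0.472884.
1 − 2Q = 0.453562, giving −¼ ln(0.453562) = 0.197656.
d = 0.472884 + 0.197656 = 0.670540.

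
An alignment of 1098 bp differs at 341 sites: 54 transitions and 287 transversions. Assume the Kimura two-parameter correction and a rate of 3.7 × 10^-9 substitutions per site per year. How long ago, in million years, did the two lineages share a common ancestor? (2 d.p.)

P = 54/1098 ≈ 0.04918 and Q = 287/1098 ≈ 0.261384.
Under the Kimura two-parameter model, d = −½ ln(1 − 2P − Q) − ¼ ln(1 − 2Q).
1 − 2P − Q = 0.640256, giving −½ ln(0.640256) = 0.222944.
1 − 2Q = 0.477232, giving −¼ ln(0.477232) = 0.184938.
d = 0.222944 + 0.184938 = 0.407882.
Under a molecular clock d = 2μt, so t = d/(2μ) = 0.407882 / (2 × 3.7 × 10^-9) = 55.12 million years.

55.12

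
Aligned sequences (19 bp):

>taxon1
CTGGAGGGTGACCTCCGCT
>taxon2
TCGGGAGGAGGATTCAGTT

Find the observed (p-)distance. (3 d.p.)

The sequences differ at 10 of 19 positions (sites 1, 2, 5, 6, 9, 11, 12, 13, 16, 18).
p = 10/19 = 0.526315… ≈ 0.526 (to 3 d.p.).

0.526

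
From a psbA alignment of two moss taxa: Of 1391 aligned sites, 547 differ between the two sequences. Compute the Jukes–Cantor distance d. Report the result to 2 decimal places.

0.56

p = 547/1391 ≈ 0.393242.
d = −(3/4) ln(1 − 4p/3) = −0.75 ln(1 − 0.524323) = −0.75 ln(0.475677)
  = −0.75 × (-0.743016) = 0.557262 substitutions/site.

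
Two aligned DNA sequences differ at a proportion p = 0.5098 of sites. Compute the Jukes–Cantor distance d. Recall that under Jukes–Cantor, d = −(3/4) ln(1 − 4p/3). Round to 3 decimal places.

0.854

d = −(3/4) ln(1 − 4p/3) = −0.75 ln(1 − 0.679733) = −0.75 ln(0.320267)
  = −0.75 × (-1.138600) = 0.853950 substitutions/site.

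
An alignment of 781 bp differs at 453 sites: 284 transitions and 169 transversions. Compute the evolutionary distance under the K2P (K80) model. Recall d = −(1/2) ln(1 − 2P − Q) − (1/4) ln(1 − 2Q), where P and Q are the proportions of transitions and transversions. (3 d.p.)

1.580

P = 284/781 ≈ 0.363636 and Q = 169/781 ≈ 0.216389.
Under the Kimura two-parameter model, d = −½ ln(1 − 2P − Q) − ¼ ln(1 − 2Q).
1 − 2P − Q = 0.056339, giving −½ ln(0.056339) = 1.438184.
1 − 2Q = 0.567222, giving −¼ ln(0.567222) = 0.141751.
d = 1.438184 + 0.141751 = 1.579935.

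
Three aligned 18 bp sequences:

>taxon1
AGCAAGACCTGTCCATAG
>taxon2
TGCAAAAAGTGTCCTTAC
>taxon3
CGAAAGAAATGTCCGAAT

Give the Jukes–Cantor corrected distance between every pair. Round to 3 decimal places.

taxon1–taxon2: 6/18 sites differ → p ≈ 0.333333, d = −0.75 ln(1 − 0.444444) = 0.440839 ≈ 0.441.
taxon1–taxon3: 7/18 sites differ → p ≈ 0.388889, d = −0.75 ln(1 − 0.518519) = 0.548166 ≈ 0.548.
taxon2–taxon3: 7/18 sites differ → p ≈ 0.388889, d = −0.75 ln(1 − 0.518519) = 0.548166 ≈ 0.548.

d(taxon1,taxon2) = 0.441, d(taxon1,taxon3) = 0.548, d(taxon2,taxon3) = 0.548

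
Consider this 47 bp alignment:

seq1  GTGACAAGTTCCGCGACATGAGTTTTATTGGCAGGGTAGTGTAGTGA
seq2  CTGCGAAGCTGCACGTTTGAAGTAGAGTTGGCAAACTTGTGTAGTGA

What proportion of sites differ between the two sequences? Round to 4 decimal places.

0.4043

The sequences differ at 19 of 47 positions.
p = 19/47 = 0.404255… ≈ 0.4043 (to 4 d.p.).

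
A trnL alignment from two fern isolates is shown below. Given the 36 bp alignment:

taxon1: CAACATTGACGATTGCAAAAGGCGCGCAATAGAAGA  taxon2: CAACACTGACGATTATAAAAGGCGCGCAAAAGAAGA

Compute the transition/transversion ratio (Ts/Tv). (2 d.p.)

3.00

Transitions are A↔G and C↔T; transversions are all other mismatches.
Transitions: 3. Transversions: 1.
R = 3/1 = 3.00.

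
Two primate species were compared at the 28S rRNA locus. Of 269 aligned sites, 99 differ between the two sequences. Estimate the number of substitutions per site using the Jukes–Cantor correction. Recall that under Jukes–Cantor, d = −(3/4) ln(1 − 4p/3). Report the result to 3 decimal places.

p = 99/269 ≈ 0.36803.
d = −(3/4) ln(1 − 4p/3) = −0.75 ln(1 − 0.490707) = −0.75 ln(0.509293)
  = −0.75 × (-0.674732) = 0.506049 substitutions/site.

0.506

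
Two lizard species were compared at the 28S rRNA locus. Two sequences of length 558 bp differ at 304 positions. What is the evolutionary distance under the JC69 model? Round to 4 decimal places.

0.9721

p = 304/558 ≈ 0.544803.
d = −(3/4) ln(1 − 4p/3) = −0.75 ln(1 − 0.726404) = −0.75 ln(0.273596)
  = −0.75 × (-1.296103) = 0.972077 substitutions/site.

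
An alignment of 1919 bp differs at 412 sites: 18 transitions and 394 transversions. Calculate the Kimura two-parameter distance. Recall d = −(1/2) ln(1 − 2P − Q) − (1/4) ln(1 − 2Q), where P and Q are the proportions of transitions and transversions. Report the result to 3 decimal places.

P = 18/1919 ≈ 0.00938 and Q = 394/1919 ≈ 0.205315.
Under the Kimura two-parameter model, d = −½ ln(1 − 2P − Q) − ¼ ln(1 − 2Q).
1 − 2P − Q = 0.775925, giving −½ ln(0.775925) = 0.126850.
1 − 2Q = 0.58937, giving −¼ ln(0.58937) = 0.132175.
d = 0.126850 + 0.132175 = 0.259025.

0.259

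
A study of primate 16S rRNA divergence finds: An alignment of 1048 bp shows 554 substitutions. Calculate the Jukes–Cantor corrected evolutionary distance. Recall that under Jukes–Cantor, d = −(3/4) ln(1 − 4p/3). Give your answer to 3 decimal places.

0.915

p = 554/1048 ≈ 0.528626.
d = −(3/4) ln(1 − 4p/3) = −0.75 ln(1 − 0.704835) = −0.75 ln(0.295165)
  = −0.75 × (-1.220221) = 0.915166 substitutions/site.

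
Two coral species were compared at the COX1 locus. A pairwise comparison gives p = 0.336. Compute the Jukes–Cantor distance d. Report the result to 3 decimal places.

d = −(3/4) ln(1 − 4p/3) = −0.75 ln(1 − 0.448) = −0.75 ln(0.552)
  = −0.75 × (-0.594207) = 0.445655 substitutions/site.

0.446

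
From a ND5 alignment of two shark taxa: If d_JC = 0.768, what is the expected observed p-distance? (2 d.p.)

0.48

p = (3/4)(1 − e^(−4d/3)) = 0.75 × (1 − e^(-1.024)) = 0.75 × (1 − 0.359155) = 0.480634.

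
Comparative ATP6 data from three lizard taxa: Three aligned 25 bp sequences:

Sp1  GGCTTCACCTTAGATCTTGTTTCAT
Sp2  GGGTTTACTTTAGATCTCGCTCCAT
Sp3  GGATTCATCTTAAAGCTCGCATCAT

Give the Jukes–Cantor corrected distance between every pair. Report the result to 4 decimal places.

Sp1–Sp2: 6/25 sites differ → p = 0.24, d = −0.75 ln(1 − 0.32) = 0.289247 ≈ 0.2892.
Sp1–Sp3: 7/25 sites differ → p = 0.28, d = −0.75 ln(1 − 0.373333) = 0.350505 ≈ 0.3505.
Sp2–Sp3: 8/25 sites differ → p = 0.32, d = −0.75 ln(1 − 0.426667) = 0.417216 ≈ 0.4172.

d(Sp1,Sp2) = 0.2892, d(Sp1,Sp3) = 0.3505, d(Sp2,Sp3) = 0.4172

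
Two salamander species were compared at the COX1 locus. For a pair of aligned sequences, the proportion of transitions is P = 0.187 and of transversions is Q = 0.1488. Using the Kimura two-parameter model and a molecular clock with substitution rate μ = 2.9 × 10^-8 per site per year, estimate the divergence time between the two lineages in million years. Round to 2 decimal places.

7.90

Under the Kimura two-parameter model, d = −½ ln(1 − 2P − Q) − ¼ ln(1 − 2Q).
1 − 2P − Q = 0.4772, giving −½ ln(0.4772) = 0.369910.
1 − 2Q = 0.7024, giving −¼ ln(0.7024) = 0.088313.
d = 0.369910 + 0.088313 = 0.458223.
Under a molecular clock d = 2μt, so t = d/(2μ) = 0.458223 / (2 × 2.9 × 10^-8) = 7.90 million years.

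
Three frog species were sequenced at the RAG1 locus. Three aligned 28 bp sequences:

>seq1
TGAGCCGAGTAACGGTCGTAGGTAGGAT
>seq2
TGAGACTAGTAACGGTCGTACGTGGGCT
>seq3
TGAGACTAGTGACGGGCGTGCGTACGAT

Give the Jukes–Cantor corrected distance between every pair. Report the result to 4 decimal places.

d(seq1,seq2) = 0.2040, d(seq1,seq3) = 0.3041, d(seq2,seq3) = 0.2524

seq1–seq2: 5/28 sites differ → p ≈ 0.178571, d = −0.75 ln(1 − 0.238095) = 0.203950 ≈ 0.2040.
seq1–seq3: 7/28 sites differ → p = 0.25, d = −0.75 ln(1 − 0.333333) = 0.304098 ≈ 0.3041.
seq2–seq3: 6/28 sites differ → p ≈ 0.214286, d = −0.75 ln(1 − 0.285715) = 0.252355 ≈ 0.2524.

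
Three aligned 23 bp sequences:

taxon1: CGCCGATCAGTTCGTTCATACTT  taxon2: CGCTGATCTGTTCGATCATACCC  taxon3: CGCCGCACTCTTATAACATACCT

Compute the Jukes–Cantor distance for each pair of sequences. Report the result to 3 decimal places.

d(taxon1,taxon2) = 0.257, d(taxon1,taxon3) = 0.553, d(taxon2,taxon3) = 0.467

taxon1–taxon2: 5/23 sites differ → p ≈ 0.217391, d = −0.75 ln(1 − 0.289855) = 0.256715 ≈ 0.257.
taxon1–taxon3: 9/23 sites differ → p ≈ 0.391304, d = −0.75 ln(1 − 0.521739) = 0.553199 ≈ 0.553.
taxon2–taxon3: 8/23 sites differ → p ≈ 0.347826, d = −0.75 ln(1 − 0.463768) = 0.467391 ≈ 0.467.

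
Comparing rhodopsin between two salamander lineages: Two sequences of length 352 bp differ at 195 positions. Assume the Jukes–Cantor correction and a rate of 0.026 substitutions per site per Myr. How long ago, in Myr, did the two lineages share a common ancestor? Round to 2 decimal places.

p = 195/352 ≈ 0.553977.
d = −(3/4) ln(1 − 4p/3) = −0.75 ln(1 − 0.738636) = −0.75 ln(0.261364)
  = −0.75 × (-1.341841) = 1.006381 substitutions/site.
Under a molecular clock d = 2μt, so t = d/(2μ) = 1.006381 / (2 × 0.026) = 19.35 Myr.

19.35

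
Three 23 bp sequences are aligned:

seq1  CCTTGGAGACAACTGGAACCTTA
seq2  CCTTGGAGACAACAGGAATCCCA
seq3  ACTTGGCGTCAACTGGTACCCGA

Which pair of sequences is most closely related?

seq1–seq2: 4/23 differ, p = 0.174, d = 0.198.
seq1–seq3: 6/23 differ, p = 0.261, d = 0.321.
seq2–seq3: 7/23 differ, p = 0.304, d = 0.390.
The smallest distance is between seq1 and seq2.

seq1 and seq2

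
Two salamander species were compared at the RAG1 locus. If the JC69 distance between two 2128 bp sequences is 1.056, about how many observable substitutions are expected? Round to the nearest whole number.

Invert JC69: p = (3/4)(1 − e^(−4d/3)) = 0.75 × (1 − e^(-1.408)) = 0.75 × (1 − 0.244632) = 0.566526.
Expected differing sites = pL ≈ 0.566526 × 2128 = 1205.567328 ≈ 1206.

1206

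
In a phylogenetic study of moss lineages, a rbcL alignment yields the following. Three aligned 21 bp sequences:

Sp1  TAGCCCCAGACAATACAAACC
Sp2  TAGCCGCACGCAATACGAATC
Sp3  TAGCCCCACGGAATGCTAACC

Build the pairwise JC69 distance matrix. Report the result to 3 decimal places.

d(Sp1,Sp2) = 0.286, d(Sp1,Sp3) = 0.286, d(Sp2,Sp3) = 0.286

Sp1–Sp2: 5/21 sites differ → p ≈ 0.238095, d = −0.75 ln(1 − 0.31746) = 0.286451 ≈ 0.286.
Sp1–Sp3: 5/21 sites differ → p ≈ 0.238095, d = −0.75 ln(1 − 0.31746) = 0.286451 ≈ 0.286.
Sp2–Sp3: 5/21 sites differ → p ≈ 0.238095, d = −0.75 ln(1 − 0.31746) = 0.286451 ≈ 0.286.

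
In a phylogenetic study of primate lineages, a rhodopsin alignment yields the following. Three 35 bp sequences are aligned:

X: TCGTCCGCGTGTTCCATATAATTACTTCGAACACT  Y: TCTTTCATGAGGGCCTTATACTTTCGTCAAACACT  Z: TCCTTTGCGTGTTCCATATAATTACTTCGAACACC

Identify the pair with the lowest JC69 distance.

X and Z

X–Y: 12/35 differ, p = 0.343, d = 0.458.
X–Z: 4/35 differ, p = 0.114, d = 0.124.
Y–Z: 13/35 differ, p = 0.371, d = 0.513.
The smallest distance is between X and Z.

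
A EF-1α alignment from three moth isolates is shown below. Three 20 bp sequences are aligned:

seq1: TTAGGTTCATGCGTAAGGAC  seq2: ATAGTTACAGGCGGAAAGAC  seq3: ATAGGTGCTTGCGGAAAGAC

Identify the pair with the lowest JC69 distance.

seq2 and seq3

seq1–seq2: 6/20 differ, p = 0.300, d = 0.383.
seq1–seq3: 5/20 differ, p = 0.250, d = 0.304.
seq2–seq3: 4/20 differ, p = 0.200, d = 0.233.
The smallest distance is between seq2 and seq3.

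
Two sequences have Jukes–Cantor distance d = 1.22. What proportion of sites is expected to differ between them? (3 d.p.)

p = (3/4)(1 − e^(−4d/3)) = 0.75 × (1 − e^(-1.626667)) = 0.75 × (1 − 0.196584) = 0.602562.

0.603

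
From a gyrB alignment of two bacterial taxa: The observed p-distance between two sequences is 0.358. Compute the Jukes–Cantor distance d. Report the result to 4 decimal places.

0.4866

d = −(3/4) ln(1 − 4p/3) = −0.75 ln(1 − 0.477333) = −0.75 ln(0.522667)
  = −0.75 × (-0.648811) = 0.486608 substitutions/site.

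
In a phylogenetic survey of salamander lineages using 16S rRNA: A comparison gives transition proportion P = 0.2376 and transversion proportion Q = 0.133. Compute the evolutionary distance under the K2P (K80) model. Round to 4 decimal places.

Under the Kimura two-parameter model, d = −½ ln(1 − 2P − Q) − ¼ ln(1 − 2Q).
1 − 2P − Q = 0.3918, giving −½ ln(0.3918) = 0.468502.
1 − 2Q = 0.734, giving −¼ ln(0.734) = 0.077312.
d = 0.468502 + 0.077312 = 0.545814.

0.5458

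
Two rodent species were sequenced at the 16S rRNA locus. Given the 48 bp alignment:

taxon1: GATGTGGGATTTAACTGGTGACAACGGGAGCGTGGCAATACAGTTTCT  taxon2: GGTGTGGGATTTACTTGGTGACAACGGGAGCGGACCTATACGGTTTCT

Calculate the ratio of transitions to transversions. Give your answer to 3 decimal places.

Transitions are A↔G and C↔T; transversions are all other mismatches.
Transitions: 4. Transversions: 4.
R = 4/4 = 1.000.

1.000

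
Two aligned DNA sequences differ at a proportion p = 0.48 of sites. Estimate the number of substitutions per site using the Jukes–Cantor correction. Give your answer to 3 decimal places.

0.766

d = −(3/4) ln(1 − 4p/3) = −0.75 ln(1 − 0.64) = −0.75 ln(0.36)
  = −0.75 × (-1.021651) = 0.766238 substitutions/site.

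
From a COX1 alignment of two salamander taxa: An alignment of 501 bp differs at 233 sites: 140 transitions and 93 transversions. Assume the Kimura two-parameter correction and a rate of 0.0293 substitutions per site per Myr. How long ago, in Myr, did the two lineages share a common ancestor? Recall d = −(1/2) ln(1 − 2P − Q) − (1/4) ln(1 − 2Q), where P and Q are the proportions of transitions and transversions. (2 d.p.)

P = 140/501 ≈ 0.279441 and Q = 93/501 ≈ 0.185629.
Under the Kimura two-parameter model, d = −½ ln(1 − 2P − Q) − ¼ ln(1 − 2Q).
1 − 2P − Q = 0.255489, giving −½ ln(0.255489) = 0.682288.
1 − 2Q = 0.628742, giving −¼ ln(0.628742) = 0.116009.
d = 0.682288 + 0.116009 = 0.798297.
Under a molecular clock d = 2μt, so t = d/(2μ) = 0.798297 / (2 × 0.0293) = 13.62 Myr.

13.62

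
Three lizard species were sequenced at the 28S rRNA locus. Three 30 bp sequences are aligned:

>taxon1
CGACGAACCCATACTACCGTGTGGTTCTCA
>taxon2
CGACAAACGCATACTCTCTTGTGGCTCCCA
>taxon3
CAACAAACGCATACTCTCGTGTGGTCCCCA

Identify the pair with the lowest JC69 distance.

taxon1–taxon2: 7/30 differ, p = 0.233, d = 0.280.
taxon1–taxon3: 7/30 differ, p = 0.233, d = 0.280.
taxon2–taxon3: 4/30 differ, p = 0.133, d = 0.147.
The smallest distance is between taxon2 and taxon3.

taxon2 and taxon3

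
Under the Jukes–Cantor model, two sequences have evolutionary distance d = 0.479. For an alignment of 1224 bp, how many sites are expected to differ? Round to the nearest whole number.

433

Invert JC69: p = (3/4)(1 − e^(−4d/3)) = 0.75 × (1 − e^(-0.638667)) = 0.75 × (1 − 0.527996) = 0.354003.
Expected differing sites = pL ≈ 0.354003 × 1224 = 433.299672 ≈ 433.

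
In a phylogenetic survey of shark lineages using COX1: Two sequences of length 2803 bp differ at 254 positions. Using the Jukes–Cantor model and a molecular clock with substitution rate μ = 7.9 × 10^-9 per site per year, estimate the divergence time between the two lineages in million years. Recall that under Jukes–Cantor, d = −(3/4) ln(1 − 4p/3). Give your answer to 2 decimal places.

6.11

p = 254/2803 ≈ 0.090617.
d = −(3/4) ln(1 − 4p/3) = −0.75 ln(1 − 0.120823) = −0.75 ln(0.879177)
  = −0.75 × (-0.128769) = 0.096577 substitutions/site.
Under a molecular clock d = 2μt, so t = d/(2μ) = 0.096577 / (2 × 7.9 × 10^-9) = 6.11 million years.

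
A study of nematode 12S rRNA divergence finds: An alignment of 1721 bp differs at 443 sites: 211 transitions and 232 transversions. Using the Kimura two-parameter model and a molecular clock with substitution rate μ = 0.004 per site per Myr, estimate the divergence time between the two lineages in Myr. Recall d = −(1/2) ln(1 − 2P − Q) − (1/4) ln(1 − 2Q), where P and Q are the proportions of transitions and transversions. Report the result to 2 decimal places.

P = 211/1721 ≈ 0.122603 and Q = 232/1721 ≈ 0.134805.
Under the Kimura two-parameter model, d = −½ ln(1 − 2P − Q) − ¼ ln(1 − 2Q).
1 − 2P − Q = 0.619989, giving −½ ln(0.619989) = 0.239027.
1 − 2Q = 0.73039, giving −¼ ln(0.73039) = 0.078544.
d = 0.239027 + 0.078544 = 0.317571.
Under a molecular clock d = 2μt, so t = d/(2μ) = 0.317571 / (2 × 0.004) = 39.70 Myr.

39.70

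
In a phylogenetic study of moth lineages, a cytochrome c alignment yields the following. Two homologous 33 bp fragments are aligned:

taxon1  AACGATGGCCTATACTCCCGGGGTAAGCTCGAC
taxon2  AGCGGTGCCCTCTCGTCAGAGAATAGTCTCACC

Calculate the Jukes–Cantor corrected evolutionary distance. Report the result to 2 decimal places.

0.70

The sequences differ at 15 of 33 sites, so p = 15/33 ≈ 0.454545.
d = −(3/4) ln(1 − 4p/3) = −0.75 ln(1 − 0.60606) = −0.75 ln(0.39394)
  = −0.75 × (-0.931557) = 0.698668 substitutions/site.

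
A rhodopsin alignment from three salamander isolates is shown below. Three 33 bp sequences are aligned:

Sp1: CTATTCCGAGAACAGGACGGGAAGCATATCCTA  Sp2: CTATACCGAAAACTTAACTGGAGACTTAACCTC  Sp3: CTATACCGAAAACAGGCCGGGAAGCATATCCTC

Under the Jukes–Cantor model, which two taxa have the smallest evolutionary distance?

Sp1–Sp2: 11/33 differ, p = 0.333, d = 0.441.
Sp1–Sp3: 4/33 differ, p = 0.121, d = 0.132.
Sp2–Sp3: 9/33 differ, p = 0.273, d = 0.339.
The smallest distance is between Sp1 and Sp3.

Sp1 and Sp3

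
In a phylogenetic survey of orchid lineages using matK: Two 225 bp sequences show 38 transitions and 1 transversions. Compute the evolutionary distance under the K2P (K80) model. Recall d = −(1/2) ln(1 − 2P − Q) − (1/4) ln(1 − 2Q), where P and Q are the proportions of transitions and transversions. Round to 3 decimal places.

P = 38/225 ≈ 0.168889 and Q = 1/225 ≈ 0.004444.
Under the Kimura two-parameter model, d = −½ ln(1 − 2P − Q) − ¼ ln(1 − 2Q).
1 − 2P − Q = 0.657778, giving −½ ln(0.657778) = 0.209444.
1 − 2Q = 0.991112, giving −¼ ln(0.991112) = 0.002232.
d = 0.209444 + 0.002232 = 0.211676.

0.212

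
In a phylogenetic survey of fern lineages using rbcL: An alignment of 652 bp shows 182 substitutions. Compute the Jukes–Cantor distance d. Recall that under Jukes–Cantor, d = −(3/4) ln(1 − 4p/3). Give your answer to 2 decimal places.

0.35

p = 182/652 ≈ 0.279141.
d = −(3/4) ln(1 − 4p/3) = −0.75 ln(1 − 0.372188) = −0.75 ln(0.627812)
  = −0.75 × (-0.465515) = 0.349136 substitutions/site.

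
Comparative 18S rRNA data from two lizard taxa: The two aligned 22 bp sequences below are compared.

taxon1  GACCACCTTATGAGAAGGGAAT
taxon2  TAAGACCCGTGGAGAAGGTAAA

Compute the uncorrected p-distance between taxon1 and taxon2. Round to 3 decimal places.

The sequences differ at 9 of 22 positions (sites 1, 3, 4, 8, 9, 10, 11, 19, 22).
p = 9/22 = 0.409090… ≈ 0.409 (to 3 d.p.).

0.409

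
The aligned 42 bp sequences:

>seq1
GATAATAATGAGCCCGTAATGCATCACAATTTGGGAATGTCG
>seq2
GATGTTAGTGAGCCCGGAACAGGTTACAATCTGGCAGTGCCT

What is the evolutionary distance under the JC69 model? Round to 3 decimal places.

The sequences differ at 14 of 42 sites, so p = 14/42 ≈ 0.333333.
d = −(3/4) ln(1 − 4p/3) = −0.75 ln(1 − 0.444444) = −0.75 ln(0.555556)
  = −0.75 × (-0.587786) = 0.440840 substitutions/site.

0.441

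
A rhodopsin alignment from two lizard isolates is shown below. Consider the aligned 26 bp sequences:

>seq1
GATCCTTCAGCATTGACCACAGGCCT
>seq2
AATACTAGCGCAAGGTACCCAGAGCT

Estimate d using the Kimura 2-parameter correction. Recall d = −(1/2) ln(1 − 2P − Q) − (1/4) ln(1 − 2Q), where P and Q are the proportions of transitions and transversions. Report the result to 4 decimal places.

Of 26 sites, 2 differences are transitions and 10 are transversions, so P = 2/26 ≈ 0.076923 and Q = 10/26 ≈ 0.384615.
Under the Kimura two-parameter model, d = −½ ln(1 − 2P − Q) − ¼ ln(1 − 2Q).
1 − 2P − Q = 0.461539, giving −½ ln(0.461539) = 0.386594.
1 − 2Q = 0.23077, giving −¼ ln(0.23077) = 0.366583.
d = 0.386594 + 0.366583 = 0.753177.

0.7532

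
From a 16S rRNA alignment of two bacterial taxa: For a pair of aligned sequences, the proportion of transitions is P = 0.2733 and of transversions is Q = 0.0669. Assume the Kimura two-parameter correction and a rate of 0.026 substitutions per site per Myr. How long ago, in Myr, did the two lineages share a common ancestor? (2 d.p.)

Under the Kimura two-parameter model, d = −½ ln(1 − 2P − Q) − ¼ ln(1 − 2Q).
1 − 2P − Q = 0.3865, giving −½ ln(0.3865) = 0.475312.
1 − 2Q = 0.8662, giving −¼ ln(0.8662) = 0.035910.
d = 0.475312 + 0.035910 = 0.511222.
Under a molecular clock d = 2μt, so t = d/(2μ) = 0.511222 / (2 × 0.026) = 9.83 Myr.

9.83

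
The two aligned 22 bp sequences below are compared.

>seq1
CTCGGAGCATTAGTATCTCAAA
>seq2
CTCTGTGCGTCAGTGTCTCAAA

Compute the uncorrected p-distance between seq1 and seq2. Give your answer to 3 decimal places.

The sequences differ at 5 of 22 positions (sites 4, 6, 9, 11, 15).
p = 5/22 = 0.227272… ≈ 0.227 (to 3 d.p.).

0.227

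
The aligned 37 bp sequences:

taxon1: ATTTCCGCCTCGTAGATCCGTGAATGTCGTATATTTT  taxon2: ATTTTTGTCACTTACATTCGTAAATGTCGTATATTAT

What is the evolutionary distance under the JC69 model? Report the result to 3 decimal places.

0.294

The sequences differ at 9 of 37 sites (5, 6, 8, 10, 12, 15, 18, 22, 36), so p = 9/37 ≈ 0.243243.
d = −(3/4) ln(1 − 4p/3) = −0.75 ln(1 − 0.324324) = −0.75 ln(0.675676)
  = −0.75 × (-0.392042) = 0.294032 substitutions/site.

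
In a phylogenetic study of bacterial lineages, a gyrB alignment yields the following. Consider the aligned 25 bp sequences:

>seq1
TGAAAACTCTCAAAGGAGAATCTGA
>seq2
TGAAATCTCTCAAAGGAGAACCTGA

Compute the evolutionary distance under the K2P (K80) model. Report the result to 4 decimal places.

Of 25 sites, 1 differences are transitions and 1 are transversions, so P = 1/25 = 0.04 and Q = 1/25 = 0.04.
Under the Kimura two-parameter model, d = −½ ln(1 − 2P − Q) − ¼ ln(1 − 2Q).
1 − 2P − Q = 0.88, giving −½ ln(0.88) = 0.063917.
1 − 2Q = 0.92, giving −¼ ln(0.92) = 0.020845.
d = 0.063917 + 0.020845 = 0.084762.

0.0848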